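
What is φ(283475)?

Factor 283475: 283475 = 5^2 · 17 · 23 · 29.
φ(5^2) = 5^1·(5−1) = 5·4 = 20.
φ(17) = 17 − 1 = 16.
φ(23) = 23 − 1 = 22.
φ(29) = 29 − 1 = 28.
Since φ is multiplicative, φ(283475) = 20 · 16 · 22 · 28 = 197120.

197120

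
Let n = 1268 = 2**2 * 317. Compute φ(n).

φ(1268) = 1268 · (1 − 1/2) · (1 − 1/317)
       = 1268 · 316/634 = 632.

632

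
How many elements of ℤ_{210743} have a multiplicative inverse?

Prime factorization: 210743 = 13**2 × 29 × 43.
φ(13^2) = 13^1·(13−1) = 13·12 = 156.
φ(29) = 29 − 1 = 28.
φ(43) = 43 − 1 = 42.
Since φ is multiplicative, φ(210743) = 156 · 28 · 42 = 183456.

183456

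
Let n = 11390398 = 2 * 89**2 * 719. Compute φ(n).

φ(2) = 2 − 1 = 1.
φ(89^2) = 89^2 − 89^1 = 7921 − 89 = 7832.
φ(719) = 719 − 1 = 718.
φ(11390398) = 1 × 7832 × 718 = 5623376.

5623376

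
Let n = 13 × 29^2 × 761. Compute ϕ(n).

φ(13) = 13 − 1 = 12.
φ(29^2) = 29^1·(29−1) = 29·28 = 812.
φ(761) = 761 − 1 = 760.
φ(8320013) = 12 × 812 × 760 = 7405440.

7405440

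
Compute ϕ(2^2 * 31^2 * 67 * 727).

89123760

φ(187237396) = 187237396 · (1 − 1/2) · (1 − 1/31) · (1 − 1/67) · (1 − 1/727)
       = 187237396 · 1437480/3019958 = 89123760.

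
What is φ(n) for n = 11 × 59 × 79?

φ(11) = 11 − 1 = 10.
φ(59) = 59 − 1 = 58.
φ(79) = 79 − 1 = 78.
Multiply: 10 · 58 · 78 = 45240.

45240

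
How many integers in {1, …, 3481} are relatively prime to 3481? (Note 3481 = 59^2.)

3422

φ(3481) = 3481 · (1 − 1/59)
       = 3481 · 58/59 = 3422.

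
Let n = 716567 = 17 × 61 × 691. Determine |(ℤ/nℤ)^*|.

662400

φ(17) = 17 − 1 = 16.
φ(61) = 61 − 1 = 60.
φ(691) = 691 − 1 = 690.
φ(716567) = 16 × 60 × 690 = 662400.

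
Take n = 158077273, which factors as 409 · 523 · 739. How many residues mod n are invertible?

157176288

φ(158077273) = 158077273 · (1 − 1/409) · (1 − 1/523) · (1 − 1/739)
       = 158077273 · 157176288/158077273 = 157176288.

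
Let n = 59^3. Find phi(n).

φ(205379) = 205379 · (1 − 1/59)
       = 205379 · 58/59 = 201898.

201898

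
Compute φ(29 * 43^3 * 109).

234837792

φ(29) = 29 − 1 = 28.
φ(43^3) = 43^2·(43−1) = 1849·42 = 77658.
φ(109) = 109 − 1 = 108.
Since φ is multiplicative, φ(251321627) = 28 · 77658 · 108 = 234837792.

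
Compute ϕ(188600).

Prime factorization: 188600 = 2**3 × 5**2 × 23 × 41.
φ(2^3) = 2^3 − 2^2 = 8 − 4 = 4.
φ(5^2) = 5^1·(5−1) = 5·4 = 20.
φ(23) = 23 − 1 = 22.
φ(41) = 41 − 1 = 40.
Multiply: 4 · 20 · 22 · 40 = 70400.

70400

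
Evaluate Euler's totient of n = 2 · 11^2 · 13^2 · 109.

φ(4457882) = 4457882 · (1 − 1/2) · (1 − 1/11) · (1 − 1/13) · (1 − 1/109)
       = 4457882 · 12960/31174 = 1853280.

1853280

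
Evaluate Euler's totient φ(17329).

15120

Prime factorization: 17329 = 13 · 31 · 43.
φ(17329) = 17329 · (1 − 1/13) · (1 − 1/31) · (1 − 1/43)
       = 17329 · 15120/17329 = 15120.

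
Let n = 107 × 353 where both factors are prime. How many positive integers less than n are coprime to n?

φ(107) = 107 − 1 = 106.
φ(353) = 353 − 1 = 352.
φ(37771) = 106 × 352 = 37312.

37312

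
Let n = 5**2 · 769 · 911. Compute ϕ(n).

φ(5^2) = 5^1·(5−1) = 5·4 = 20.
φ(769) = 769 − 1 = 768.
φ(911) = 911 − 1 = 910.
Since φ is multiplicative, φ(17513975) = 20 · 768 · 910 = 13977600.

13977600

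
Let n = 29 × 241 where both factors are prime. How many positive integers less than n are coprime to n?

6720

φ(29) = 29 − 1 = 28.
φ(241) = 241 − 1 = 240.
Multiply: 28 · 240 = 6720.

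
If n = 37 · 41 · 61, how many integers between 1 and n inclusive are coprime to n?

86400

φ(92537) = 92537 · (1 − 1/37) · (1 − 1/41) · (1 − 1/61)
       = 92537 · 86400/92537 = 86400.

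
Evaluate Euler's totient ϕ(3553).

2880

First factor: 3553 = 11 × 17 × 19.
φ(11) = 11 − 1 = 10.
φ(17) = 17 − 1 = 16.
φ(19) = 19 − 1 = 18.
Since φ is multiplicative, φ(3553) = 10 · 16 · 18 = 2880.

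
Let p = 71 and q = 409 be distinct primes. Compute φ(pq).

φ(n) = (p − 1)(q − 1) = (71−1)(409−1) = 70·408 = 28560.

28560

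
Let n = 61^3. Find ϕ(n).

223260

φ(226981) = 226981 · (1 − 1/61)
       = 226981 · 60/61 = 223260.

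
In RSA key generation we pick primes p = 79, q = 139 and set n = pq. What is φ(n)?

φ(10981) = 10981 · (1 − 1/79) · (1 − 1/139)
       = 10981 · 10764/10981 = 10764.

10764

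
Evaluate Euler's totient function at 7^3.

φ(343) = 343 · (1 − 1/7)
       = 343 · 6/7 = 294.

294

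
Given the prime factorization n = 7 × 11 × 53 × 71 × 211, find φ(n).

45864000

φ(7) = 7 − 1 = 6.
φ(11) = 11 − 1 = 10.
φ(53) = 53 − 1 = 52.
φ(71) = 71 − 1 = 70.
φ(211) = 211 − 1 = 210.
Multiply: 6 · 10 · 52 · 70 · 210 = 45864000.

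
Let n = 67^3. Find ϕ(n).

φ(300763) = 300763 · (1 − 1/67)
       = 300763 · 66/67 = 296274.

296274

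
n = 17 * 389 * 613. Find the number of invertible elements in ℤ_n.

3799296

φ(17) = 17 − 1 = 16.
φ(389) = 389 − 1 = 388.
φ(613) = 613 − 1 = 612.
Since φ is multiplicative, φ(4053769) = 16 · 388 · 612 = 3799296.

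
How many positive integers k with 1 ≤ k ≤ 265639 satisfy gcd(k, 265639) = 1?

216000

Prime factorization: 265639 = 11 · 19 · 31 · 41.
φ(11) = 11 − 1 = 10.
φ(19) = 19 − 1 = 18.
φ(31) = 31 − 1 = 30.
φ(41) = 41 − 1 = 40.
Multiply: 10 · 18 · 30 · 40 = 216000.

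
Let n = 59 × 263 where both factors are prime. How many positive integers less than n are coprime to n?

φ(15517) = 15517 · (1 − 1/59) · (1 − 1/263)
       = 15517 · 15196/15517 = 15196.

15196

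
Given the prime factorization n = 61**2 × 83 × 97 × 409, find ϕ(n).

11755100160

φ(12252728339) = 12252728339 · (1 − 1/61) · (1 − 1/83) · (1 − 1/97) · (1 − 1/409)
       = 12252728339 · 192706560/200864399 = 11755100160.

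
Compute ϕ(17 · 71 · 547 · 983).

600512640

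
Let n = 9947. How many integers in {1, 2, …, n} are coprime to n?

8232

Factor 9947: 9947 = 7**3 × 29.
φ(7^3) = 7^2·(7−1) = 49·6 = 294.
φ(29) = 29 − 1 = 28.
Multiply: 294 · 28 = 8232.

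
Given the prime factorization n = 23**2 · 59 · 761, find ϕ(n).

φ(23751571) = 23751571 · (1 − 1/23) · (1 − 1/59) · (1 − 1/761)
       = 23751571 · 969760/1032677 = 22304480.

22304480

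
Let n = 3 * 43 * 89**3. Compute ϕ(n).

φ(90941001) = 90941001 · (1 − 1/3) · (1 − 1/43) · (1 − 1/89)
       = 90941001 · 7392/11481 = 58552032.

58552032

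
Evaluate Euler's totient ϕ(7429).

6336

First factor: 7429 = 17 * 19 * 23.
φ(7429) = 7429 · (1 − 1/17) · (1 − 1/19) · (1 − 1/23)
       = 7429 · 6336/7429 = 6336.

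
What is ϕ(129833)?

Prime factorization: 129833 = 11^2 · 29 · 37.
φ(11^2) = 11^1·(11−1) = 11·10 = 110.
φ(29) = 29 − 1 = 28.
φ(37) = 37 − 1 = 36.
Since φ is multiplicative, φ(129833) = 110 · 28 · 36 = 110880.

110880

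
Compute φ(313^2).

97656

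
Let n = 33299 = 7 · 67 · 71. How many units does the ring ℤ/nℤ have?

φ(33299) = 33299 · (1 − 1/7) · (1 − 1/67) · (1 − 1/71)
       = 33299 · 27720/33299 = 27720.

27720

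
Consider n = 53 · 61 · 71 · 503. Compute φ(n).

109636800

φ(53) = 53 − 1 = 52.
φ(61) = 61 − 1 = 60.
φ(71) = 71 − 1 = 70.
φ(503) = 503 − 1 = 502.
Since φ is multiplicative, φ(115460129) = 52 · 60 · 70 · 502 = 109636800.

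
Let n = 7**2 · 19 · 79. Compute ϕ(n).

58968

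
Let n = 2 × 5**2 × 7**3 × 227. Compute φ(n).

1328880

φ(2) = 2 − 1 = 1.
φ(5^2) = 5^1·(5−1) = 5·4 = 20.
φ(7^3) = 7^3 − 7^2 = 343 − 49 = 294.
φ(227) = 227 − 1 = 226.
φ(3893050) = 1 × 20 × 294 × 226 = 1328880.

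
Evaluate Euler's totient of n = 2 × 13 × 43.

φ(1118) = 1118 · (1 − 1/2) · (1 − 1/13) · (1 − 1/43)
       = 1118 · 504/1118 = 504.

504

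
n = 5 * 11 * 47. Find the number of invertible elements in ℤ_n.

φ(2585) = 2585 · (1 − 1/5) · (1 − 1/11) · (1 − 1/47)
       = 2585 · 1840/2585 = 1840.

1840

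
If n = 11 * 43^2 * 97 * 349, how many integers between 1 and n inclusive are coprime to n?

φ(11) = 11 − 1 = 10.
φ(43^2) = 43^2 − 43^1 = 1849 − 43 = 1806.
φ(97) = 97 − 1 = 96.
φ(349) = 349 − 1 = 348.
Since φ is multiplicative, φ(688536167) = 10 · 1806 · 96 · 348 = 603348480.

603348480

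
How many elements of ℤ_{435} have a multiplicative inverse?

Prime factorization: 435 = 3 · 5 · 29.
φ(435) = 435 · (1 − 1/3) · (1 − 1/5) · (1 − 1/29)
       = 435 · 224/435 = 224.

224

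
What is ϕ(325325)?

187200

Prime factorization: 325325 = 5^2 × 7 × 11 × 13^2.
φ(5^2) = 5^2 − 5^1 = 25 − 5 = 20.
φ(7) = 7 − 1 = 6.
φ(11) = 11 − 1 = 10.
φ(13^2) = 13^2 − 13^1 = 169 − 13 = 156.
Since φ is multiplicative, φ(325325) = 20 · 6 · 10 · 156 = 187200.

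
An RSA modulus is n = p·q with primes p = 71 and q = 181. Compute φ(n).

φ(n) = (p − 1)(q − 1) = (71−1)(181−1) = 70·180 = 12600.

12600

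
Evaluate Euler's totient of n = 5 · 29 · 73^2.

588672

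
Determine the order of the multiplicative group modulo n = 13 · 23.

φ(13) = 13 − 1 = 12.
φ(23) = 23 − 1 = 22.
φ(299) = 12 × 22 = 264.

264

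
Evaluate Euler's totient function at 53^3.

φ(53^3) = 53^2·(53−1) = 2809·52 = 146068.

146068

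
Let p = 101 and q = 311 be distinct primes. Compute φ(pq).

For distinct primes, φ(pq) = (p−1)(q−1) = 100 × 310 = 31000.

31000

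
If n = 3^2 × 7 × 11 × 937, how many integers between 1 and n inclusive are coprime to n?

336960

φ(3^2) = 3^1·(3−1) = 3·2 = 6.
φ(7) = 7 − 1 = 6.
φ(11) = 11 − 1 = 10.
φ(937) = 937 − 1 = 936.
Since φ is multiplicative, φ(649341) = 6 · 6 · 10 · 936 = 336960.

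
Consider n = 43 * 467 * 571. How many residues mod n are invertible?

φ(11466251) = 11466251 · (1 − 1/43) · (1 − 1/467) · (1 − 1/571)
       = 11466251 · 11156040/11466251 = 11156040.

11156040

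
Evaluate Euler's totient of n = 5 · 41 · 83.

13120

φ(5) = 5 − 1 = 4.
φ(41) = 41 − 1 = 40.
φ(83) = 83 − 1 = 82.
φ(17015) = 4 × 40 × 82 = 13120.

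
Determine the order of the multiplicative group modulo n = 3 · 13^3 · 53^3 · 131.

77018735040

φ(128543528217) = 128543528217 · (1 − 1/3) · (1 − 1/13) · (1 − 1/53) · (1 − 1/131)
       = 128543528217 · 162240/270777 = 77018735040.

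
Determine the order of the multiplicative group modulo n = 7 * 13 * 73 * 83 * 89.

φ(49071841) = 49071841 · (1 − 1/7) · (1 − 1/13) · (1 − 1/73) · (1 − 1/83) · (1 − 1/89)
       = 49071841 · 37407744/49071841 = 37407744.

37407744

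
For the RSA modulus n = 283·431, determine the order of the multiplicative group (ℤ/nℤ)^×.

121260

For distinct primes, φ(pq) = (p−1)(q−1) = 282 × 430 = 121260.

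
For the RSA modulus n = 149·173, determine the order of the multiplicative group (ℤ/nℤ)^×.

25456

φ(149) = 149 − 1 = 148.
φ(173) = 173 − 1 = 172.
Multiply: 148 · 172 = 25456.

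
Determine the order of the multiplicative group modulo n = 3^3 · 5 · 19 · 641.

φ(3^3) = 3^2·(3−1) = 9·2 = 18.
φ(5) = 5 − 1 = 4.
φ(19) = 19 − 1 = 18.
φ(641) = 641 − 1 = 640.
Multiply: 18 · 4 · 18 · 640 = 829440.

829440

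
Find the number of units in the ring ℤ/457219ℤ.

Factor 457219: 457219 = 7^3 · 31 · 43.
φ(7^3) = 7^3 − 7^2 = 343 − 49 = 294.
φ(31) = 31 − 1 = 30.
φ(43) = 43 − 1 = 42.
φ(457219) = 294 × 30 × 42 = 370440.

370440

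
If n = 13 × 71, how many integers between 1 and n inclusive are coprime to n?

φ(13) = 13 − 1 = 12.
φ(71) = 71 − 1 = 70.
Since φ is multiplicative, φ(923) = 12 · 70 = 840.

840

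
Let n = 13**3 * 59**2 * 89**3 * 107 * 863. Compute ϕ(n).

442001529717386496

φ(497850185794181753) = 497850185794181753 · (1 − 1/13) · (1 − 1/59) · (1 − 1/89) · (1 − 1/107) · (1 − 1/863)
       = 497850185794181753 · 5596352256/6303473683 = 442001529717386496.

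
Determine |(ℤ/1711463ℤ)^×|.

1460160

1711463 = 13^3 · 19 · 41.
φ(13^3) = 13^2·(13−1) = 169·12 = 2028.
φ(19) = 19 − 1 = 18.
φ(41) = 41 − 1 = 40.
Multiply: 2028 · 18 · 40 = 1460160.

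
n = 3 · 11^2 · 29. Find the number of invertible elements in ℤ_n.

6160

φ(10527) = 10527 · (1 − 1/3) · (1 − 1/11) · (1 − 1/29)
       = 10527 · 560/957 = 6160.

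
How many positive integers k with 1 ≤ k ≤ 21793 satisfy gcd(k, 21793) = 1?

19440

First factor: 21793 = 19 · 31 · 37.
φ(21793) = 21793 · (1 − 1/19) · (1 − 1/31) · (1 − 1/37)
       = 21793 · 19440/21793 = 19440.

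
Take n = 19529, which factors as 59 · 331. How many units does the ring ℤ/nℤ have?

φ(59) = 59 − 1 = 58.
φ(331) = 331 − 1 = 330.
φ(19529) = 58 × 330 = 19140.

19140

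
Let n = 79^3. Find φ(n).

486798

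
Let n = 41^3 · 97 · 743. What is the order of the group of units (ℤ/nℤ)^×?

φ(4967205391) = 4967205391 · (1 − 1/41) · (1 − 1/97) · (1 − 1/743)
       = 4967205391 · 2849280/2954911 = 4789639680.

4789639680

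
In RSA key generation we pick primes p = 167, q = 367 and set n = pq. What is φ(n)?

For distinct primes, φ(pq) = (p−1)(q−1) = 166 × 366 = 60756.

60756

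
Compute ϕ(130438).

50820

Prime factorization: 130438 = 2 · 7**2 · 11**3.
φ(130438) = 130438 · (1 − 1/2) · (1 − 1/7) · (1 − 1/11)
       = 130438 · 60/154 = 50820.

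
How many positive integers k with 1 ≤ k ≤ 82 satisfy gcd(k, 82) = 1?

40

82 = 2 * 41.
φ(2) = 2 − 1 = 1.
φ(41) = 41 − 1 = 40.
Multiply: 1 · 40 = 40.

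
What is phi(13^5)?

342732

φ(13^5) = 13^4·(13−1) = 28561·12 = 342732.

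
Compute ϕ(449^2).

201152

φ(201601) = 201601 · (1 − 1/449)
       = 201601 · 448/449 = 201152.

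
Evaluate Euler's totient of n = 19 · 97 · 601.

1036800

φ(1107643) = 1107643 · (1 − 1/19) · (1 − 1/97) · (1 − 1/601)
       = 1107643 · 1036800/1107643 = 1036800.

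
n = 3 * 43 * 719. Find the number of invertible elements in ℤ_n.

60312

φ(3) = 3 − 1 = 2.
φ(43) = 43 − 1 = 42.
φ(719) = 719 − 1 = 718.
Multiply: 2 · 42 · 718 = 60312.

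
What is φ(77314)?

First factor: 77314 = 2 · 29 · 31 · 43.
φ(2) = 2 − 1 = 1.
φ(29) = 29 − 1 = 28.
φ(31) = 31 − 1 = 30.
φ(43) = 43 − 1 = 42.
φ(77314) = 1 × 28 × 30 × 42 = 35280.

35280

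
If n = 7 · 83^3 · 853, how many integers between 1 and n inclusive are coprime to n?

2887758576

φ(3414140177) = 3414140177 · (1 − 1/7) · (1 − 1/83) · (1 − 1/853)
       = 3414140177 · 419184/495593 = 2887758576.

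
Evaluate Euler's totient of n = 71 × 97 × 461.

3091200

φ(3174907) = 3174907 · (1 − 1/71) · (1 − 1/97) · (1 − 1/461)
       = 3174907 · 3091200/3174907 = 3091200.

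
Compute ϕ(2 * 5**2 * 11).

200

φ(2) = 2 − 1 = 1.
φ(5^2) = 5^1·(5−1) = 5·4 = 20.
φ(11) = 11 − 1 = 10.
φ(550) = 1 × 20 × 10 = 200.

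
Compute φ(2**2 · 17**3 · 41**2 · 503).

φ(2^2) = 2^1·(2−1) = 2·1 = 2.
φ(17^3) = 17^3 − 17^2 = 4913 − 289 = 4624.
φ(41^2) = 41^2 − 41^1 = 1681 − 41 = 1640.
φ(503) = 503 − 1 = 502.
Since φ is multiplicative, φ(16616611036) = 2 · 4624 · 1640 · 502 = 7613693440.

7613693440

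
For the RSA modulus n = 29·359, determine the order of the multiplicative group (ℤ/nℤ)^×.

φ(29) = 29 − 1 = 28.
φ(359) = 359 − 1 = 358.
Multiply: 28 · 358 = 10024.

10024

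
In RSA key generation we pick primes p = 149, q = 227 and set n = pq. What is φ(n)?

33448

φ(33823) = 33823 · (1 − 1/149) · (1 − 1/227)
       = 33823 · 33448/33823 = 33448.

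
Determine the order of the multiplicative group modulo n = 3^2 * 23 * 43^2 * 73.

17164224

φ(3^2) = 3^2 − 3^1 = 9 − 3 = 6.
φ(23) = 23 − 1 = 22.
φ(43^2) = 43^1·(43−1) = 43·42 = 1806.
φ(73) = 73 − 1 = 72.
Multiply: 6 · 22 · 1806 · 72 = 17164224.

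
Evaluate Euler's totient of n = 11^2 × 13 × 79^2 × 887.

7206582240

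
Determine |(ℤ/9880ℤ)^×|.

3456

First factor: 9880 = 2^3 · 5 · 13 · 19.
φ(9880) = 9880 · (1 − 1/2) · (1 − 1/5) · (1 − 1/13) · (1 − 1/19)
       = 9880 · 864/2470 = 3456.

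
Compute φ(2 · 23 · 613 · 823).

11067408

φ(23206954) = 23206954 · (1 − 1/2) · (1 − 1/23) · (1 − 1/613) · (1 − 1/823)
       = 23206954 · 11067408/23206954 = 11067408.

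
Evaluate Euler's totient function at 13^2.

156

φ(169) = 169 · (1 − 1/13)
       = 169 · 12/13 = 156.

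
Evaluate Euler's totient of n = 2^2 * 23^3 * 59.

1350008

φ(2871412) = 2871412 · (1 − 1/2) · (1 − 1/23) · (1 − 1/59)
       = 2871412 · 1276/2714 = 1350008.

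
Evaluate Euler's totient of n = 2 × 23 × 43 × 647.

596904

φ(1279766) = 1279766 · (1 − 1/2) · (1 − 1/23) · (1 − 1/43) · (1 − 1/647)
       = 1279766 · 596904/1279766 = 596904.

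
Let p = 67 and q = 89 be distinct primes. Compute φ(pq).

5808

For distinct primes, φ(pq) = (p−1)(q−1) = 66 × 88 = 5808.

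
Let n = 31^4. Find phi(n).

φ(31^4) = 31^4 − 31^3 = 923521 − 29791 = 893730.

893730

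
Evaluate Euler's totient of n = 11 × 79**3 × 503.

φ(11) = 11 − 1 = 10.
φ(79^3) = 79^2·(79−1) = 6241·78 = 486798.
φ(503) = 503 − 1 = 502.
Multiply: 10 · 486798 · 502 = 2443725960.

2443725960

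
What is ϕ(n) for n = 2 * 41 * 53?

φ(2) = 2 − 1 = 1.
φ(41) = 41 − 1 = 40.
φ(53) = 53 − 1 = 52.
Multiply: 1 · 40 · 52 = 2080.

2080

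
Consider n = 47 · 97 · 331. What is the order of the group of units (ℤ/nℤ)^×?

φ(47) = 47 − 1 = 46.
φ(97) = 97 − 1 = 96.
φ(331) = 331 − 1 = 330.
Multiply: 46 · 96 · 330 = 1457280.

1457280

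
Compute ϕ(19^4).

123462

φ(19^4) = 19^3·(19−1) = 6859·18 = 123462.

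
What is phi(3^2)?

6

φ(9) = 9 · (1 − 1/3)
       = 9 · 2/3 = 6.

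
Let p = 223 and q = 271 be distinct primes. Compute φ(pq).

φ(n) = (p − 1)(q − 1) = (223−1)(271−1) = 222·270 = 59940.

59940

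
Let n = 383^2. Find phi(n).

146306

φ(146689) = 146689 · (1 − 1/383)
       = 146689 · 382/383 = 146306.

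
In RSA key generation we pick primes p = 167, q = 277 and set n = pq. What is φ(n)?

45816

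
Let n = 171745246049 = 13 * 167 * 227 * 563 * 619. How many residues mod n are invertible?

156358884672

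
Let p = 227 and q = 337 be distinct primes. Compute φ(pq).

φ(pq) = (p−1)(q−1) = 226 · 336 = 75936.

75936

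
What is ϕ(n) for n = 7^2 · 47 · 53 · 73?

φ(7^2) = 7^2 − 7^1 = 49 − 7 = 42.
φ(47) = 47 − 1 = 46.
φ(53) = 53 − 1 = 52.
φ(73) = 73 − 1 = 72.
Since φ is multiplicative, φ(8910307) = 42 · 46 · 52 · 72 = 7233408.

7233408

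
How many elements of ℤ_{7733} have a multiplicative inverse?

6480

7733 = 11 × 19 × 37.
φ(11) = 11 − 1 = 10.
φ(19) = 19 − 1 = 18.
φ(37) = 37 − 1 = 36.
Multiply: 10 · 18 · 36 = 6480.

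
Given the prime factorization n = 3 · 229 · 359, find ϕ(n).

φ(3) = 3 − 1 = 2.
φ(229) = 229 − 1 = 228.
φ(359) = 359 − 1 = 358.
Since φ is multiplicative, φ(246633) = 2 · 228 · 358 = 163248.

163248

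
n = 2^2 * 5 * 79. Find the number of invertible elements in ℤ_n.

624

φ(1580) = 1580 · (1 − 1/2) · (1 − 1/5) · (1 − 1/79)
       = 1580 · 312/790 = 624.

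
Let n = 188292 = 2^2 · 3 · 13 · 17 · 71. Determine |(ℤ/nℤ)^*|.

53760

φ(2^2) = 2^1·(2−1) = 2·1 = 2.
φ(3) = 3 − 1 = 2.
φ(13) = 13 − 1 = 12.
φ(17) = 17 − 1 = 16.
φ(71) = 71 − 1 = 70.
Since φ is multiplicative, φ(188292) = 2 · 2 · 12 · 16 · 70 = 53760.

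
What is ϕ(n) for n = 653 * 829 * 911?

φ(653) = 653 − 1 = 652.
φ(829) = 829 − 1 = 828.
φ(911) = 911 − 1 = 910.
Multiply: 652 · 828 · 910 = 491268960.

491268960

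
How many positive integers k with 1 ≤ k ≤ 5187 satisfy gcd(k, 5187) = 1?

2592

Factor 5187: 5187 = 3 · 7 · 13 · 19.
φ(3) = 3 − 1 = 2.
φ(7) = 7 − 1 = 6.
φ(13) = 13 − 1 = 12.
φ(19) = 19 − 1 = 18.
Multiply: 2 · 6 · 12 · 18 = 2592.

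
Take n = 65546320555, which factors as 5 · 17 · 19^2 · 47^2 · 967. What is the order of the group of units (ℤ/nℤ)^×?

45712912896

φ(65546320555) = 65546320555 · (1 − 1/5) · (1 − 1/17) · (1 − 1/19) · (1 − 1/47) · (1 − 1/967)
       = 65546320555 · 51190272/73400135 = 45712912896.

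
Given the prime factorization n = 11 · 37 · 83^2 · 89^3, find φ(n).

1707879127680

φ(11) = 11 − 1 = 10.
φ(37) = 37 − 1 = 36.
φ(83^2) = 83^1·(83−1) = 83·82 = 6806.
φ(89^3) = 89^3 − 89^2 = 704969 − 7921 = 697048.
φ(1976608296487) = 10 × 36 × 6806 × 697048 = 1707879127680.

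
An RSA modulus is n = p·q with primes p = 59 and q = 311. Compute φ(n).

17980

For distinct primes, φ(pq) = (p−1)(q−1) = 58 × 310 = 17980.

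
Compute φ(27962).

Factor 27962: 27962 = 2 · 11 · 31 · 41.
φ(2) = 2 − 1 = 1.
φ(11) = 11 − 1 = 10.
φ(31) = 31 − 1 = 30.
φ(41) = 41 − 1 = 40.
Multiply: 1 · 10 · 30 · 40 = 12000.

12000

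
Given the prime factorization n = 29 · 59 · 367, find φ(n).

594384

φ(627937) = 627937 · (1 − 1/29) · (1 − 1/59) · (1 − 1/367)
       = 627937 · 594384/627937 = 594384.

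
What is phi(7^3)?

294

φ(343) = 343 · (1 − 1/7)
       = 343 · 6/7 = 294.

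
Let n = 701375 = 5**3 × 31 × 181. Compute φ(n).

φ(701375) = 701375 · (1 − 1/5) · (1 − 1/31) · (1 − 1/181)
       = 701375 · 21600/28055 = 540000.

540000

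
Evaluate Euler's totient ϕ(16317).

First factor: 16317 = 3^2 · 7^2 · 37.
φ(16317) = 16317 · (1 − 1/3) · (1 − 1/7) · (1 − 1/37)
       = 16317 · 432/777 = 9072.

9072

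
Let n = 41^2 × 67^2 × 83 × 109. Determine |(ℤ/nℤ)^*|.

64224420480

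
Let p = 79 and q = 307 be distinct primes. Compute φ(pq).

23868

φ(n) = (p − 1)(q − 1) = (79−1)(307−1) = 78·306 = 23868.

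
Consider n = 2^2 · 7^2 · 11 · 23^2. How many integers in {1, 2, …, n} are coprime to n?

φ(1140524) = 1140524 · (1 − 1/2) · (1 − 1/7) · (1 − 1/11) · (1 − 1/23)
       = 1140524 · 1320/3542 = 425040.

425040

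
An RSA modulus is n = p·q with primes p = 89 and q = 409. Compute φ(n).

φ(pq) = (p−1)(q−1) = 88 · 408 = 35904.

35904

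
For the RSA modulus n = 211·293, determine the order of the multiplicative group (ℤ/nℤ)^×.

φ(211) = 211 − 1 = 210.
φ(293) = 293 − 1 = 292.
φ(61823) = 210 × 292 = 61320.

61320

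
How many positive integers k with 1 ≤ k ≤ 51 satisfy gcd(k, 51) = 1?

32

First factor: 51 = 3 · 17.
φ(51) = 51 · (1 − 1/3) · (1 − 1/17)
       = 51 · 32/51 = 32.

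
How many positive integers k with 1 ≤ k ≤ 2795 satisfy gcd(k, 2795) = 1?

Factor 2795: 2795 = 5 * 13 * 43.
φ(5) = 5 − 1 = 4.
φ(13) = 13 − 1 = 12.
φ(43) = 43 − 1 = 42.
φ(2795) = 4 × 12 × 42 = 2016.

2016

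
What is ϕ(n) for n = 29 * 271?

φ(29) = 29 − 1 = 28.
φ(271) = 271 − 1 = 270.
Multiply: 28 · 270 = 7560.

7560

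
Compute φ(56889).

31752

Prime factorization: 56889 = 3^3 * 7^2 * 43.
φ(56889) = 56889 · (1 − 1/3) · (1 − 1/7) · (1 − 1/43)
       = 56889 · 504/903 = 31752.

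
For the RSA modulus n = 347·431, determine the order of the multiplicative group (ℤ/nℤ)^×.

148780

φ(347) = 347 − 1 = 346.
φ(431) = 431 − 1 = 430.
φ(149557) = 346 × 430 = 148780.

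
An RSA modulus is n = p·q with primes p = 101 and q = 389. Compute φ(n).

38800

φ(n) = (p − 1)(q − 1) = (101−1)(389−1) = 100·388 = 38800.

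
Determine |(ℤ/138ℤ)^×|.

44

Factor 138: 138 = 2 · 3 · 23.
φ(2) = 2 − 1 = 1.
φ(3) = 3 − 1 = 2.
φ(23) = 23 − 1 = 22.
Since φ is multiplicative, φ(138) = 1 · 2 · 22 = 44.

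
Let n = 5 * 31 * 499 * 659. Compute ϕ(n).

39322080

φ(50970355) = 50970355 · (1 − 1/5) · (1 − 1/31) · (1 − 1/499) · (1 − 1/659)
       = 50970355 · 39322080/50970355 = 39322080.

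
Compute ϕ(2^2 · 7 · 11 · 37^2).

φ(421652) = 421652 · (1 − 1/2) · (1 − 1/7) · (1 − 1/11) · (1 − 1/37)
       = 421652 · 2160/5698 = 159840.

159840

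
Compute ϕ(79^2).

6162

φ(6241) = 6241 · (1 − 1/79)
       = 6241 · 78/79 = 6162.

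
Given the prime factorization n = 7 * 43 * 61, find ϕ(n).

15120

φ(18361) = 18361 · (1 − 1/7) · (1 − 1/43) · (1 − 1/61)
       = 18361 · 15120/18361 = 15120.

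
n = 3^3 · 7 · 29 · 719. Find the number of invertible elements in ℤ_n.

2171232

φ(3^3) = 3^3 − 3^2 = 27 − 9 = 18.
φ(7) = 7 − 1 = 6.
φ(29) = 29 − 1 = 28.
φ(719) = 719 − 1 = 718.
φ(3940839) = 18 × 6 × 28 × 718 = 2171232.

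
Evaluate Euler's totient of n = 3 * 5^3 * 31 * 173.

φ(2011125) = 2011125 · (1 − 1/3) · (1 − 1/5) · (1 − 1/31) · (1 − 1/173)
       = 2011125 · 41280/80445 = 1032000.

1032000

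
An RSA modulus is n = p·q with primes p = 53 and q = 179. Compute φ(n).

9256

φ(53) = 53 − 1 = 52.
φ(179) = 179 − 1 = 178.
Since φ is multiplicative, φ(9487) = 52 · 178 = 9256.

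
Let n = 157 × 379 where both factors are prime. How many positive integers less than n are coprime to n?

φ(59503) = 59503 · (1 − 1/157) · (1 − 1/379)
       = 59503 · 58968/59503 = 58968.

58968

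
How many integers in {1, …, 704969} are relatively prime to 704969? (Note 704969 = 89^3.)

697048

φ(89^3) = 89^3 − 89^2 = 704969 − 7921 = 697048.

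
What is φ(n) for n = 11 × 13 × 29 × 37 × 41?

φ(6290999) = 6290999 · (1 − 1/11) · (1 − 1/13) · (1 − 1/29) · (1 − 1/37) · (1 − 1/41)
       = 6290999 · 4838400/6290999 = 4838400.

4838400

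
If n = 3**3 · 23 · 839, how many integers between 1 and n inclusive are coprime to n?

φ(521019) = 521019 · (1 − 1/3) · (1 − 1/23) · (1 − 1/839)
       = 521019 · 36872/57891 = 331848.

331848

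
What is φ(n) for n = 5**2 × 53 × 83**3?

φ(757617775) = 757617775 · (1 − 1/5) · (1 − 1/53) · (1 − 1/83)
       = 757617775 · 17056/21995 = 587493920.

587493920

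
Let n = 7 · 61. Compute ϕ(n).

360

φ(7) = 7 − 1 = 6.
φ(61) = 61 − 1 = 60.
φ(427) = 6 × 60 = 360.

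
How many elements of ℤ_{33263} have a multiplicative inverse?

Prime factorization: 33263 = 29 · 31 · 37.
φ(33263) = 33263 · (1 − 1/29) · (1 − 1/31) · (1 − 1/37)
       = 33263 · 30240/33263 = 30240.

30240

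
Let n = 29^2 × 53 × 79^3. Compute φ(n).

20554558752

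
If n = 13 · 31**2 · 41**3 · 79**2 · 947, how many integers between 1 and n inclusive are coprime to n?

φ(13) = 13 − 1 = 12.
φ(31^2) = 31^2 − 31^1 = 961 − 31 = 930.
φ(41^3) = 41^2·(41−1) = 1681·40 = 67240.
φ(79^2) = 79^2 − 79^1 = 6241 − 79 = 6162.
φ(947) = 947 − 1 = 946.
Since φ is multiplicative, φ(5088883067052031) = 12 · 930 · 67240 · 6162 · 946 = 4374261373996800.

4374261373996800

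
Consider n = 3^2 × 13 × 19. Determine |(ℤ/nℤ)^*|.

1296

φ(3^2) = 3^1·(3−1) = 3·2 = 6.
φ(13) = 13 − 1 = 12.
φ(19) = 19 − 1 = 18.
Multiply: 6 · 12 · 18 = 1296.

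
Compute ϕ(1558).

720

First factor: 1558 = 2 * 19 * 41.
φ(2) = 2 − 1 = 1.
φ(19) = 19 − 1 = 18.
φ(41) = 41 − 1 = 40.
φ(1558) = 1 × 18 × 40 = 720.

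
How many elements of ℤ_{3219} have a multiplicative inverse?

2016

Prime factorization: 3219 = 3 * 29 * 37.
φ(3) = 3 − 1 = 2.
φ(29) = 29 − 1 = 28.
φ(37) = 37 − 1 = 36.
Multiply: 2 · 28 · 36 = 2016.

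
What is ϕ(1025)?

800

1025 = 5^2 * 41.
φ(1025) = 1025 · (1 − 1/5) · (1 − 1/41)
       = 1025 · 160/205 = 800.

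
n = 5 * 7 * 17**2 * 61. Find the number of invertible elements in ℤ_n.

φ(617015) = 617015 · (1 − 1/5) · (1 − 1/7) · (1 − 1/17) · (1 − 1/61)
       = 617015 · 23040/36295 = 391680.

391680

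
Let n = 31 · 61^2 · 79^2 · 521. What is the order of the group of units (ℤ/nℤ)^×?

φ(31) = 31 − 1 = 30.
φ(61^2) = 61^2 − 61^1 = 3721 − 61 = 3660.
φ(79^2) = 79^1·(79−1) = 79·78 = 6162.
φ(521) = 521 − 1 = 520.
Multiply: 30 · 3660 · 6162 · 520 = 351825552000.

351825552000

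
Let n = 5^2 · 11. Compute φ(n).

φ(275) = 275 · (1 − 1/5) · (1 − 1/11)
       = 275 · 40/55 = 200.

200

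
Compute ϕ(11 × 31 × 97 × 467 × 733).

9824025600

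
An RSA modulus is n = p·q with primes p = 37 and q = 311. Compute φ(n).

11160

φ(pq) = (p−1)(q−1) = 36 · 310 = 11160.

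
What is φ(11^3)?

1210

φ(11^3) = 11^2·(11−1) = 121·10 = 1210.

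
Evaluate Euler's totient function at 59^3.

201898

φ(205379) = 205379 · (1 − 1/59)
       = 205379 · 58/59 = 201898.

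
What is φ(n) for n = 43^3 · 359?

27801564

φ(28543013) = 28543013 · (1 − 1/43) · (1 − 1/359)
       = 28543013 · 15036/15437 = 27801564.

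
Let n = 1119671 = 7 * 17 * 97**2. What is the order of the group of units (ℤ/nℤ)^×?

893952

φ(1119671) = 1119671 · (1 − 1/7) · (1 − 1/17) · (1 − 1/97)
       = 1119671 · 9216/11543 = 893952.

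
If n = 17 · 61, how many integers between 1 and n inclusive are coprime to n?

960

φ(1037) = 1037 · (1 − 1/17) · (1 − 1/61)
       = 1037 · 960/1037 = 960.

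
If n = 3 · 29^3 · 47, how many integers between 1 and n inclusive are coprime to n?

2166416

φ(3) = 3 − 1 = 2.
φ(29^3) = 29^3 − 29^2 = 24389 − 841 = 23548.
φ(47) = 47 − 1 = 46.
φ(3438849) = 2 × 23548 × 46 = 2166416.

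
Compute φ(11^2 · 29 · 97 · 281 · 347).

28645478400

φ(11^2) = 11^2 − 11^1 = 121 − 11 = 110.
φ(29) = 29 − 1 = 28.
φ(97) = 97 − 1 = 96.
φ(281) = 281 − 1 = 280.
φ(347) = 347 − 1 = 346.
Since φ is multiplicative, φ(33188750111) = 110 · 28 · 96 · 280 · 346 = 28645478400.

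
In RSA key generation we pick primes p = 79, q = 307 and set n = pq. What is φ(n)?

φ(pq) = (p−1)(q−1) = 78 · 306 = 23868.

23868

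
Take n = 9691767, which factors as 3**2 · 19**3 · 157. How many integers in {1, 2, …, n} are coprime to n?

φ(9691767) = 9691767 · (1 − 1/3) · (1 − 1/19) · (1 − 1/157)
       = 9691767 · 5616/8949 = 6082128.

6082128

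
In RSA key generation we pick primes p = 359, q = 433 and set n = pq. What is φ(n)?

φ(n) = (p − 1)(q − 1) = (359−1)(433−1) = 358·432 = 154656.

154656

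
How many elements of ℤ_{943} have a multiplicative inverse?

880

First factor: 943 = 23 · 41.
φ(943) = 943 · (1 − 1/23) · (1 − 1/41)
       = 943 · 880/943 = 880.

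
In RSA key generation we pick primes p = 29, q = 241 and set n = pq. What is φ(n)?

6720

For distinct primes, φ(pq) = (p−1)(q−1) = 28 × 240 = 6720.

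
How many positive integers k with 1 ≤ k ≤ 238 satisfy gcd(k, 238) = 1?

Factor 238: 238 = 2 · 7 · 17.
φ(238) = 238 · (1 − 1/2) · (1 − 1/7) · (1 − 1/17)
       = 238 · 96/238 = 96.

96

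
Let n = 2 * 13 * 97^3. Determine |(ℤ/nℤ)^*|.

10839168

φ(2) = 2 − 1 = 1.
φ(13) = 13 − 1 = 12.
φ(97^3) = 97^3 − 97^2 = 912673 − 9409 = 903264.
Multiply: 1 · 12 · 903264 = 10839168.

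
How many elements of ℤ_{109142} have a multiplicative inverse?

48400

109142 = 2 × 11**3 × 41.
φ(109142) = 109142 · (1 − 1/2) · (1 − 1/11) · (1 − 1/41)
       = 109142 · 400/902 = 48400.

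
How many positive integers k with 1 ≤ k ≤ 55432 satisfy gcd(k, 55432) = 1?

24960

Factor 55432: 55432 = 2^3 × 13^2 × 41.
φ(55432) = 55432 · (1 − 1/2) · (1 − 1/13) · (1 − 1/41)
       = 55432 · 480/1066 = 24960.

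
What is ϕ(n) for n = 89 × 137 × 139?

φ(89) = 89 − 1 = 88.
φ(137) = 137 − 1 = 136.
φ(139) = 139 − 1 = 138.
φ(1694827) = 88 × 136 × 138 = 1651584.

1651584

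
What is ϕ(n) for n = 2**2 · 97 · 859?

164736

φ(333292) = 333292 · (1 − 1/2) · (1 − 1/97) · (1 − 1/859)
       = 333292 · 82368/166646 = 164736.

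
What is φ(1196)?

First factor: 1196 = 2^2 · 13 · 23.
φ(1196) = 1196 · (1 − 1/2) · (1 − 1/13) · (1 − 1/23)
       = 1196 · 264/598 = 528.

528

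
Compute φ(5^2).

20

φ(25) = 25 · (1 − 1/5)
       = 25 · 4/5 = 20.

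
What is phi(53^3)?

φ(53^3) = 53^3 − 53^2 = 148877 − 2809 = 146068.

146068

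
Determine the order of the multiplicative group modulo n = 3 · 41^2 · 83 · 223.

59709120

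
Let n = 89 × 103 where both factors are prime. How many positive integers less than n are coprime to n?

φ(89) = 89 − 1 = 88.
φ(103) = 103 − 1 = 102.
Since φ is multiplicative, φ(9167) = 88 · 102 = 8976.

8976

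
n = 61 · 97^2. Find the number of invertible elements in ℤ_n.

φ(61) = 61 − 1 = 60.
φ(97^2) = 97^1·(97−1) = 97·96 = 9312.
Multiply: 60 · 9312 = 558720.

558720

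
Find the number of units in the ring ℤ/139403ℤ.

First factor: 139403 = 11 * 19 * 23 * 29.
φ(11) = 11 − 1 = 10.
φ(19) = 19 − 1 = 18.
φ(23) = 23 − 1 = 22.
φ(29) = 29 − 1 = 28.
Multiply: 10 · 18 · 22 · 28 = 110880.

110880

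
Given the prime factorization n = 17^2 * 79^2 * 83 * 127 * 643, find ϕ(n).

φ(17^2) = 17^1·(17−1) = 17·16 = 272.
φ(79^2) = 79^1·(79−1) = 79·78 = 6162.
φ(83) = 83 − 1 = 82.
φ(127) = 127 − 1 = 126.
φ(643) = 643 − 1 = 642.
Since φ is multiplicative, φ(12224885822087) = 272 · 6162 · 82 · 126 · 642 = 11117573865216.

11117573865216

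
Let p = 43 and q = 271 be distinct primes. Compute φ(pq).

11340

φ(43) = 43 − 1 = 42.
φ(271) = 271 − 1 = 270.
φ(11653) = 42 × 270 = 11340.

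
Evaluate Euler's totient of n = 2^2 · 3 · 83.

328

φ(996) = 996 · (1 − 1/2) · (1 − 1/3) · (1 − 1/83)
       = 996 · 164/498 = 328.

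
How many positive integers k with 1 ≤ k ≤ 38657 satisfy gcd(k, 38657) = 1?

Factor 38657: 38657 = 29 · 31 · 43.
φ(29) = 29 − 1 = 28.
φ(31) = 31 − 1 = 30.
φ(43) = 43 − 1 = 42.
Since φ is multiplicative, φ(38657) = 28 · 30 · 42 = 35280.

35280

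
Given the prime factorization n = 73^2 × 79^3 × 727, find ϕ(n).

φ(1910123312137) = 1910123312137 · (1 − 1/73) · (1 − 1/79) · (1 − 1/727)
       = 1910123312137 · 4077216/4192609 = 1857551069088.

1857551069088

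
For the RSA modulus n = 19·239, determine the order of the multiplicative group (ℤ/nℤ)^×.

φ(19) = 19 − 1 = 18.
φ(239) = 239 − 1 = 238.
Since φ is multiplicative, φ(4541) = 18 · 238 = 4284.

4284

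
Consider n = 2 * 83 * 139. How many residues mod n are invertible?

11316

φ(2) = 2 − 1 = 1.
φ(83) = 83 − 1 = 82.
φ(139) = 139 − 1 = 138.
Multiply: 1 · 82 · 138 = 11316.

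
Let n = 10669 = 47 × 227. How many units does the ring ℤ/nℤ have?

10396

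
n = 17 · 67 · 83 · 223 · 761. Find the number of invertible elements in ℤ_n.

14609802240

φ(17) = 17 − 1 = 16.
φ(67) = 67 − 1 = 66.
φ(83) = 83 − 1 = 82.
φ(223) = 223 − 1 = 222.
φ(761) = 761 − 1 = 760.
φ(16043212511) = 16 × 66 × 82 × 222 × 760 = 14609802240.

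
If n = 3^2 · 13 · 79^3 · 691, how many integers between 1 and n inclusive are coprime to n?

24184124640

φ(39860724033) = 39860724033 · (1 − 1/3) · (1 − 1/13) · (1 − 1/79) · (1 − 1/691)
       = 39860724033 · 1291680/2128971 = 24184124640.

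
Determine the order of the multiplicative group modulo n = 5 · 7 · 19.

432

φ(5) = 5 − 1 = 4.
φ(7) = 7 − 1 = 6.
φ(19) = 19 − 1 = 18.
Multiply: 4 · 6 · 18 = 432.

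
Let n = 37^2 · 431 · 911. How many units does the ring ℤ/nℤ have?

521211600

φ(37^2) = 37^2 − 37^1 = 1369 − 37 = 1332.
φ(431) = 431 − 1 = 430.
φ(911) = 911 − 1 = 910.
φ(537525529) = 1332 × 430 × 910 = 521211600.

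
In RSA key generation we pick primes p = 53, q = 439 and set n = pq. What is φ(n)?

φ(23267) = 23267 · (1 − 1/53) · (1 − 1/439)
       = 23267 · 22776/23267 = 22776.

22776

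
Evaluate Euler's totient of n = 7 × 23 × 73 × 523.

4961088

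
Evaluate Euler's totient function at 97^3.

φ(97^3) = 97^2·(97−1) = 9409·96 = 903264.

903264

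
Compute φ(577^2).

332352

φ(332929) = 332929 · (1 − 1/577)
       = 332929 · 576/577 = 332352.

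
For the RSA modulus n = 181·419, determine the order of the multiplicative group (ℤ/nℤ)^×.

75240

φ(n) = (p − 1)(q − 1) = (181−1)(419−1) = 180·418 = 75240.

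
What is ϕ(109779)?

Prime factorization: 109779 = 3 · 23 · 37 · 43.
φ(109779) = 109779 · (1 − 1/3) · (1 − 1/23) · (1 − 1/37) · (1 − 1/43)
       = 109779 · 66528/109779 = 66528.

66528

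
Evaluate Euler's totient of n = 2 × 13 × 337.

φ(2) = 2 − 1 = 1.
φ(13) = 13 − 1 = 12.
φ(337) = 337 − 1 = 336.
Since φ is multiplicative, φ(8762) = 1 · 12 · 336 = 4032.

4032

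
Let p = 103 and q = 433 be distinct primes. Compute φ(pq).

44064

φ(44599) = 44599 · (1 − 1/103) · (1 − 1/433)
       = 44599 · 44064/44599 = 44064.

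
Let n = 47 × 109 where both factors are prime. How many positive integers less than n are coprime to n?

φ(5123) = 5123 · (1 − 1/47) · (1 − 1/109)
       = 5123 · 4968/5123 = 4968.

4968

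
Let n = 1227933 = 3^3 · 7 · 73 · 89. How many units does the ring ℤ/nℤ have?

φ(1227933) = 1227933 · (1 − 1/3) · (1 − 1/7) · (1 − 1/73) · (1 − 1/89)
       = 1227933 · 76032/136437 = 684288.

684288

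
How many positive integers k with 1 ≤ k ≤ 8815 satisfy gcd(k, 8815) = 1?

8815 = 5 * 41 * 43.
φ(5) = 5 − 1 = 4.
φ(41) = 41 − 1 = 40.
φ(43) = 43 − 1 = 42.
Since φ is multiplicative, φ(8815) = 4 · 40 · 42 = 6720.

6720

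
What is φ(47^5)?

224465326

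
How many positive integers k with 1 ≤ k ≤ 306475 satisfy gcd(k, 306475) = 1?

Prime factorization: 306475 = 5**2 · 13 · 23 · 41.
φ(5^2) = 5^1·(5−1) = 5·4 = 20.
φ(13) = 13 − 1 = 12.
φ(23) = 23 − 1 = 22.
φ(41) = 41 − 1 = 40.
φ(306475) = 20 × 12 × 22 × 40 = 211200.

211200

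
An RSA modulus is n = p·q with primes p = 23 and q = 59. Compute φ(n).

1276

φ(1357) = 1357 · (1 − 1/23) · (1 − 1/59)
       = 1357 · 1276/1357 = 1276.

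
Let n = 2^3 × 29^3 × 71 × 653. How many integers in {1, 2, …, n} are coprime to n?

φ(2^3) = 2^2·(2−1) = 4·1 = 4.
φ(29^3) = 29^2·(29−1) = 841·28 = 23548.
φ(71) = 71 − 1 = 70.
φ(653) = 653 − 1 = 652.
Since φ is multiplicative, φ(9045977656) = 4 · 23548 · 70 · 652 = 4298922880.

4298922880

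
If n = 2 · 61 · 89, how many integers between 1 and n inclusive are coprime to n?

5280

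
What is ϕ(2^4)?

φ(2^4) = 2^3·(2−1) = 8·1 = 8.

8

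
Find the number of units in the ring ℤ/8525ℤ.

8525 = 5^2 · 11 · 31.
φ(5^2) = 5^2 − 5^1 = 25 − 5 = 20.
φ(11) = 11 − 1 = 10.
φ(31) = 31 − 1 = 30.
Since φ is multiplicative, φ(8525) = 20 · 10 · 30 = 6000.

6000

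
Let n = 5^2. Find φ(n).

20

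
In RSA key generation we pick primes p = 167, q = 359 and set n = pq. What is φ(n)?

59428

φ(167) = 167 − 1 = 166.
φ(359) = 359 − 1 = 358.
φ(59953) = 166 × 358 = 59428.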